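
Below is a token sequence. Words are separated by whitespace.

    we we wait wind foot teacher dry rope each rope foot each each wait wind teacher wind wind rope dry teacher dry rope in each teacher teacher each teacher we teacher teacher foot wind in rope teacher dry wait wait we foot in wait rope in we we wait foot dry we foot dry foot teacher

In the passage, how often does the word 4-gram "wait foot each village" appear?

0

Scanning the 53 overlapping 4-gram windows for "wait foot each village":
  (none found)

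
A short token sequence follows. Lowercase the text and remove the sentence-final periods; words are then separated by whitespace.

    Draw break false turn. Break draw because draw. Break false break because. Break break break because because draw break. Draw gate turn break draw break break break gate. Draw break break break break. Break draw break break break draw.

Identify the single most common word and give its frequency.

Unigram frequencies (highest first):
  break: 20
  draw: 9
  because: 4
  false: 2
  turn: 2
  gate: 2

"break", 20 times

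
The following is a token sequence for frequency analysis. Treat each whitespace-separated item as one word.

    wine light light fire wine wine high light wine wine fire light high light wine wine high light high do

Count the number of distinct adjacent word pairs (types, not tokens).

12

20 tokens → 19 bigram windows in total.
Repeated bigrams (each contributes count−1 duplicates):
  high light: 3
  wine wine: 3
  light high: 2
  light wine: 2
  wine high: 2
7 duplicate windows → 19 − 7 = 12 distinct.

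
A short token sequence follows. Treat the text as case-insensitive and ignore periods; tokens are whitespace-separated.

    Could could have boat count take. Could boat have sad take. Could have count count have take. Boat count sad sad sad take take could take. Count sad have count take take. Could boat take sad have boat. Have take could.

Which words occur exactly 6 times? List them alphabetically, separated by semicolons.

Unigram counts meeting the condition (exactly 6 times):
  count: 6
  sad: 6

count; sad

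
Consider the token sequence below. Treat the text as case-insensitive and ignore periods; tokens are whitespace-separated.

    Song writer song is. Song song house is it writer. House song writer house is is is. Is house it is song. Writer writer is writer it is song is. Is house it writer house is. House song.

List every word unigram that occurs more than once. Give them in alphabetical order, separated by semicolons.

house; is; it; song; writer

Unigram counts meeting the condition (more than once):
  house: 7
  is: 12
  it: 4
  song: 8
  writer: 7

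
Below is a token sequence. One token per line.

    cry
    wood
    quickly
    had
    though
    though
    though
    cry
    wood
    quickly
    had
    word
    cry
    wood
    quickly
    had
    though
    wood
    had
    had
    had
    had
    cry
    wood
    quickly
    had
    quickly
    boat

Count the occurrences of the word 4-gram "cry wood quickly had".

Scanning the 25 overlapping 4-gram windows for "cry wood quickly had":
  position 1–4: cry wood quickly had
  position 8–11: cry wood quickly had
  position 13–16: cry wood quickly had
  position 23–26: cry wood quickly had

4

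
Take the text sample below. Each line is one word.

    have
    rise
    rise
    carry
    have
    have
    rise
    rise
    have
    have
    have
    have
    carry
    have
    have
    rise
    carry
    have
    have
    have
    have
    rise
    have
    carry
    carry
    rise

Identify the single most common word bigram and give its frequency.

"have have", 8 times

Bigram frequencies (highest first):
  have have: 8
  have rise: 4
  carry have: 3
  rise rise: 2
  rise carry: 2
  rise have: 2
  … (3 more, each ≤ 2)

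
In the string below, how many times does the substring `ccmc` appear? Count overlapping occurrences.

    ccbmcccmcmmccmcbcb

2

Sliding a length-4 window over the 18 characters (15 positions):
  position 6–9: ccmc
  position 12–15: ccmc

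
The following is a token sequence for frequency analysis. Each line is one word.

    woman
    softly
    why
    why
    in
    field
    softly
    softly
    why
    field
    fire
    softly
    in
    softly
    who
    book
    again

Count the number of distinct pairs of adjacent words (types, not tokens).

17 tokens → 16 bigram windows in total.
Repeated bigrams (each contributes count−1 duplicates):
  softly why: 2
1 duplicate windows → 16 − 1 = 15 distinct.

15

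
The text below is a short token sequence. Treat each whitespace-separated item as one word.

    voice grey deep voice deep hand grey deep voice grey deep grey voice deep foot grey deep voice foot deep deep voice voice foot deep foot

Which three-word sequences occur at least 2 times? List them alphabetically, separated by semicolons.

Trigram counts meeting the condition (at least 2 times):
  grey deep voice: 3
  voice foot deep: 2
  voice grey deep: 2

grey deep voice; voice foot deep; voice grey deep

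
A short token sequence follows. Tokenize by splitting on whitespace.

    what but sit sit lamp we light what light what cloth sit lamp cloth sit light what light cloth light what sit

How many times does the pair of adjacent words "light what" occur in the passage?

Scanning the 21 overlapping bigram windows for "light what":
  position 7–8: light what
  position 9–10: light what
  position 16–17: light what
  position 20–21: light what

4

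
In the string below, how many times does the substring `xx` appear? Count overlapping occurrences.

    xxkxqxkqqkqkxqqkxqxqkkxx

Sliding a length-2 window over the 24 characters (23 positions):
  position 1–2: xx
  position 23–24: xx

2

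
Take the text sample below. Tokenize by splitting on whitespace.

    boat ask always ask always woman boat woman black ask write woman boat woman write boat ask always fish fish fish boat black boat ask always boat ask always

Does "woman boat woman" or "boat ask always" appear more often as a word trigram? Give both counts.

"boat ask always" (4 vs 2)

"woman boat woman": 2 occurrences
"boat ask always": 4 occurrences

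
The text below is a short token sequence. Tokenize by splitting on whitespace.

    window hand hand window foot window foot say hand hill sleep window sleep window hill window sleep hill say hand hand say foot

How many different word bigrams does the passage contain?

23 tokens → 22 bigram windows in total.
Repeated bigrams (each contributes count−1 duplicates):
  hand hand: 2
  say hand: 2
  sleep window: 2
  window foot: 2
  window sleep: 2
5 duplicate windows → 22 − 5 = 17 distinct.

17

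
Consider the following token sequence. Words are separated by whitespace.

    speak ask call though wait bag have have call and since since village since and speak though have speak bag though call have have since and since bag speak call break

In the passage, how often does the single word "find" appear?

Scanning the 31 tokens for "find":
  (none found)

0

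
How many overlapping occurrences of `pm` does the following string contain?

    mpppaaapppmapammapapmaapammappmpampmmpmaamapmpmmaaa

Sliding a length-2 window over the 51 characters (50 positions):
  position 10–11: pm
  position 20–21: pm
  position 30–31: pm
  position 35–36: pm
  position 38–39: pm
  position 44–45: pm
  position 46–47: pm

7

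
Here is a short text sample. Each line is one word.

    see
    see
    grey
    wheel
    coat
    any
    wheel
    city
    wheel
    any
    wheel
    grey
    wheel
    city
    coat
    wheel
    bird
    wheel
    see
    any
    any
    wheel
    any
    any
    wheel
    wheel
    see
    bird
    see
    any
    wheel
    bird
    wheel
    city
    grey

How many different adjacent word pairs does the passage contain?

35 tokens → 34 bigram windows in total.
Repeated bigrams (each contributes count−1 duplicates):
  any wheel: 5
  wheel city: 3
  any any: 2
  bird wheel: 2
  grey wheel: 2
  see any: 2
  wheel any: 2
  wheel bird: 2
  … (1 more repeated)
13 duplicate windows → 34 − 13 = 21 distinct.

21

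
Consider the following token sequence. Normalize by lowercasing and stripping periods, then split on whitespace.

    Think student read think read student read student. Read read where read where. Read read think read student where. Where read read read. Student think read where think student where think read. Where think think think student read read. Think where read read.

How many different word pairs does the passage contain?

43 tokens → 42 bigram windows in total.
Repeated bigrams (each contributes count−1 duplicates):
  read read: 6
  read student: 4
  read where: 4
  student read: 4
  think read: 4
  where read: 4
  read think: 3
  think student: 3
  … (3 more repeated)
28 duplicate windows → 42 − 28 = 14 distinct.

14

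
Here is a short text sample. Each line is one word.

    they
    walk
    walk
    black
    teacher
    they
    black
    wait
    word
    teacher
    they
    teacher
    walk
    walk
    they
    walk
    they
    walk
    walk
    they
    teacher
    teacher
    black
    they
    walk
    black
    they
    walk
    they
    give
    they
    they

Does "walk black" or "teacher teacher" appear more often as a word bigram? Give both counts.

"walk black" (2 vs 1)

"walk black": 2 occurrences
"teacher teacher": 1 occurrence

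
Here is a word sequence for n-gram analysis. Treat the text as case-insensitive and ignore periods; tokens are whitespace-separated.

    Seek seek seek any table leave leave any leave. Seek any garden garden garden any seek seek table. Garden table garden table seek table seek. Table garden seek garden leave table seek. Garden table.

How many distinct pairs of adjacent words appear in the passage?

34 tokens → 33 bigram windows in total.
Repeated bigrams (each contributes count−1 duplicates):
  garden table: 3
  seek seek: 3
  seek table: 3
  table garden: 3
  table seek: 3
  garden garden: 2
  seek any: 2
  seek garden: 2
13 duplicate windows → 33 − 13 = 20 distinct.

20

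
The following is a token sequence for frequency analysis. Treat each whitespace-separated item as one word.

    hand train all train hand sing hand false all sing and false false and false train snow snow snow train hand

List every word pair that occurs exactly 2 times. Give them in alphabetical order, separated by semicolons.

Bigram counts meeting the condition (exactly 2 times):
  and false: 2
  snow snow: 2
  train hand: 2

and false; snow snow; train hand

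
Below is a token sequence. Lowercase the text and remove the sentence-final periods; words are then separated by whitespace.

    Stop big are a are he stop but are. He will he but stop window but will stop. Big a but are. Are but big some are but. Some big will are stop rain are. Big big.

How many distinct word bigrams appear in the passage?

37 tokens → 36 bigram windows in total.
Repeated bigrams (each contributes count−1 duplicates):
  are but: 2
  are he: 2
  but are: 2
  stop big: 2
4 duplicate windows → 36 − 4 = 32 distinct.

32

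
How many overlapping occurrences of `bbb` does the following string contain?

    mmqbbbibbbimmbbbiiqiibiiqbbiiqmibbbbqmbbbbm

Sliding a length-3 window over the 43 characters (41 positions):
  position 4–6: bbb
  position 8–10: bbb
  position 14–16: bbb
  position 33–35: bbb
  position 34–36: bbb
  position 39–41: bbb
  position 40–42: bbb

7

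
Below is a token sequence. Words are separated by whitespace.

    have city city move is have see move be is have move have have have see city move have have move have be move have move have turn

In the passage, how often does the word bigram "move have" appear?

Scanning the 27 overlapping bigram windows for "move have":
  position 12–13: move have
  position 18–19: move have
  position 21–22: move have
  position 24–25: move have
  position 26–27: move have

5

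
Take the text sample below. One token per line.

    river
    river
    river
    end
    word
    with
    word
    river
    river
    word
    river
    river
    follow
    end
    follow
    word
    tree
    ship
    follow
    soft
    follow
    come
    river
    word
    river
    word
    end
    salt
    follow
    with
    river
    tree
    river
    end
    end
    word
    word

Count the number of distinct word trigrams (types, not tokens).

37 tokens → 35 trigram windows in total.
Repeated trigrams (each contributes count−1 duplicates):
  river word river: 2
  word river river: 2
2 duplicate windows → 35 − 2 = 33 distinct.

33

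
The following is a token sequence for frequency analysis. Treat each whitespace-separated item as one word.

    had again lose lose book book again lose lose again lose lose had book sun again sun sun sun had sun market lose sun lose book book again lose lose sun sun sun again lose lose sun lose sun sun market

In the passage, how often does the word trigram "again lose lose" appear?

5

Scanning the 39 overlapping trigram windows for "again lose lose":
  position 2–4: again lose lose
  position 7–9: again lose lose
  position 10–12: again lose lose
  position 28–30: again lose lose
  position 34–36: again lose lose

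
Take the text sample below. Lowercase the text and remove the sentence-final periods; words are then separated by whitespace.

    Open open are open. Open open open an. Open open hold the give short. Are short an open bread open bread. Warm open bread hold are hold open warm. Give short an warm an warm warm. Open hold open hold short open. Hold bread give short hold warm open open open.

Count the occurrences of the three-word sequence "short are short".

Scanning the 49 overlapping trigram windows for "short are short":
  position 14–16: short are short

1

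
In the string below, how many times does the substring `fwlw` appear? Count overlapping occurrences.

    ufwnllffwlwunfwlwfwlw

3

Sliding a length-4 window over the 21 characters (18 positions):
  position 8–11: fwlw
  position 14–17: fwlw
  position 18–21: fwlw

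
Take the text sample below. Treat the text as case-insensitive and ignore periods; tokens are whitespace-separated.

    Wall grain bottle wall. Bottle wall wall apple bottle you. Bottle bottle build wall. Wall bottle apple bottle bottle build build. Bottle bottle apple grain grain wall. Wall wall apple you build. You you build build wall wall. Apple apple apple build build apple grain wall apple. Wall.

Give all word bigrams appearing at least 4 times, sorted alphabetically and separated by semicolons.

wall apple; wall wall

Bigram counts meeting the condition (at least 4 times):
  wall apple: 4
  wall wall: 5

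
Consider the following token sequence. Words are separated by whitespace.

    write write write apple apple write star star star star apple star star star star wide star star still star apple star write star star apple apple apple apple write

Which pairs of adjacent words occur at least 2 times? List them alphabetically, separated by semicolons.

Bigram counts meeting the condition (at least 2 times):
  apple apple: 4
  apple star: 2
  apple write: 2
  star apple: 3
  star star: 8
  write star: 2
  write write: 2

apple apple; apple star; apple write; star apple; star star; write star; write write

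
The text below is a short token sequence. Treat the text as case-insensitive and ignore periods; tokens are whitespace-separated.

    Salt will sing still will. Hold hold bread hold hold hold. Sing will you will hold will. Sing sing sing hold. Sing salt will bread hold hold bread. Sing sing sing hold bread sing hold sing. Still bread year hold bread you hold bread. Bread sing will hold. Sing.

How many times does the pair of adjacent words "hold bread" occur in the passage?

5

Scanning the 48 overlapping bigram windows for "hold bread":
  position 7–8: hold bread
  position 27–28: hold bread
  position 32–33: hold bread
  position 40–41: hold bread
  position 43–44: hold bread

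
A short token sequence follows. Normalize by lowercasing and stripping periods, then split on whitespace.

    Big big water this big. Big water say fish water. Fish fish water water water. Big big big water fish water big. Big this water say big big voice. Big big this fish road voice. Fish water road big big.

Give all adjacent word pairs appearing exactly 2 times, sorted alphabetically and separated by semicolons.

Bigram counts meeting the condition (exactly 2 times):
  big this: 2
  water big: 2
  water fish: 2
  water say: 2
  water water: 2

big this; water big; water fish; water say; water water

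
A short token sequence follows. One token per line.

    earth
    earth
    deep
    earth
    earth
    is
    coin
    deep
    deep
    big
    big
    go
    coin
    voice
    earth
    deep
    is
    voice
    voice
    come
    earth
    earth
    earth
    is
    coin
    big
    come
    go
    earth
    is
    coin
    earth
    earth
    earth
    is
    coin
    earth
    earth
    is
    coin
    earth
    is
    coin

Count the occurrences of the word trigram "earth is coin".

Scanning the 41 overlapping trigram windows for "earth is coin":
  position 5–7: earth is coin
  position 23–25: earth is coin
  position 29–31: earth is coin
  position 34–36: earth is coin
  position 38–40: earth is coin
  position 41–43: earth is coin

6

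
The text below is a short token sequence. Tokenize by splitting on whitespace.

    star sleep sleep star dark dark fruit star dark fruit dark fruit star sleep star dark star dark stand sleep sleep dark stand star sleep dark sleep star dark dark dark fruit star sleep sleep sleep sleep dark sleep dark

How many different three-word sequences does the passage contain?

27

40 tokens → 38 trigram windows in total.
Repeated trigrams (each contributes count−1 duplicates):
  dark fruit star: 3
  sleep star dark: 3
  dark dark fruit: 2
  fruit star sleep: 2
  sleep dark sleep: 2
  sleep sleep dark: 2
  sleep sleep sleep: 2
  star dark dark: 2
  … (1 more repeated)
11 duplicate windows → 38 − 11 = 27 distinct.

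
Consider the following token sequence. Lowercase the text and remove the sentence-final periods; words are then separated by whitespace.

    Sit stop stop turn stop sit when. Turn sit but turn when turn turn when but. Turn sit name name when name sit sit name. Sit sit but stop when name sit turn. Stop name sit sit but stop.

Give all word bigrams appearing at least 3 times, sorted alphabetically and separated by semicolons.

Bigram counts meeting the condition (at least 3 times):
  name sit: 4
  sit but: 3
  sit sit: 3

name sit; sit but; sit sit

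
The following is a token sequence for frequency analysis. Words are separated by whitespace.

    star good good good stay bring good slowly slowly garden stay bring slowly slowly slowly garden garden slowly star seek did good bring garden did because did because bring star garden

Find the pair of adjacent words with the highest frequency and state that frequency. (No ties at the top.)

Bigram frequencies (highest first):
  slowly slowly: 3
  good good: 2
  stay bring: 2
  slowly garden: 2
  did because: 2
  star good: 1
  … (18 more, each ≤ 1)

"slowly slowly", 3 times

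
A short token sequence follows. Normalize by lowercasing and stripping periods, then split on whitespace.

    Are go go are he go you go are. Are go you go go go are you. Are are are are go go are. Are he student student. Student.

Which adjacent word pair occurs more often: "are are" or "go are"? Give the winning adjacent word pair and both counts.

"are are": 5 occurrences
"go are": 4 occurrences

"are are" (5 vs 4)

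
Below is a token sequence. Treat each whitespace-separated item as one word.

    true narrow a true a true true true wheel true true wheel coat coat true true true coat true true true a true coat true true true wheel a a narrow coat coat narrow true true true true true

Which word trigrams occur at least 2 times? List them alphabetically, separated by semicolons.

coat true true; true a true; true coat true; true true true; true true wheel

Trigram counts meeting the condition (at least 2 times):
  coat true true: 3
  true a true: 2
  true coat true: 2
  true true true: 7
  true true wheel: 3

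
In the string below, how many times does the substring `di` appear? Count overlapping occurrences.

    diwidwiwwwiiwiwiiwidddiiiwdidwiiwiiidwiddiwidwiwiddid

Sliding a length-2 window over the 53 characters (52 positions):
  position 1–2: di
  position 22–23: di
  position 27–28: di
  position 41–42: di
  position 51–52: di

5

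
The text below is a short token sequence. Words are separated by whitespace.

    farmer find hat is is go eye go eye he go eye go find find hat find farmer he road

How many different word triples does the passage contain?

17

20 tokens → 18 trigram windows in total.
Repeated trigrams (each contributes count−1 duplicates):
  go eye go: 2
1 duplicate windows → 18 − 1 = 17 distinct.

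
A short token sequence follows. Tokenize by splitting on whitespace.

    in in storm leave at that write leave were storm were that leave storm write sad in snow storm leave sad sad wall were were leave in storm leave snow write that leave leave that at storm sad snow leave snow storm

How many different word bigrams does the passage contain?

35

42 tokens → 41 bigram windows in total.
Repeated bigrams (each contributes count−1 duplicates):
  storm leave: 3
  in storm: 2
  leave snow: 2
  snow storm: 2
  that leave: 2
6 duplicate windows → 41 − 6 = 35 distinct.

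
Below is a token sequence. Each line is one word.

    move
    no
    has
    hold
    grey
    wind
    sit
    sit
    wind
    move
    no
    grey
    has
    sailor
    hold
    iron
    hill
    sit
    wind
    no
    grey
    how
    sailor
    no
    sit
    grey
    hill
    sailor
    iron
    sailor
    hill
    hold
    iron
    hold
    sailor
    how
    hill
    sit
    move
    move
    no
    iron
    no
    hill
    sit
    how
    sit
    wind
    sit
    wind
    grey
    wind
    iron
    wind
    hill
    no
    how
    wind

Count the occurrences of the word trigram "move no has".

1

Scanning the 56 overlapping trigram windows for "move no has":
  position 1–3: move no has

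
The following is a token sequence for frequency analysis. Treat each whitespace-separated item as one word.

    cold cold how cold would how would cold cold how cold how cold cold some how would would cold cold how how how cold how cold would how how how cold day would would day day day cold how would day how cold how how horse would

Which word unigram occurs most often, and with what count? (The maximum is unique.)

Unigram frequencies (highest first):
  how: 16
  cold: 15
  would: 9
  day: 5
  some: 1
  horse: 1

"how", 16 times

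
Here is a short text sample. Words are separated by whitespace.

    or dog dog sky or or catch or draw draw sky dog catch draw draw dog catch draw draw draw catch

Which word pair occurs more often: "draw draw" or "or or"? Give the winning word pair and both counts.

"draw draw": 4 occurrences
"or or": 1 occurrence

"draw draw" (4 vs 1)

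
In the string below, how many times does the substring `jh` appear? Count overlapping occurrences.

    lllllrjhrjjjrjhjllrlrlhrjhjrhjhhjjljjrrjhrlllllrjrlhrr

Sliding a length-2 window over the 54 characters (53 positions):
  position 7–8: jh
  position 14–15: jh
  position 25–26: jh
  position 30–31: jh
  position 40–41: jh

5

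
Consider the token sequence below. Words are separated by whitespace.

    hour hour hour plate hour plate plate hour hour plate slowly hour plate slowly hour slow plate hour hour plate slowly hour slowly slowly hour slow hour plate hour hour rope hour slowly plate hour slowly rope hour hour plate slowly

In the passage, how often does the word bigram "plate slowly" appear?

4

Scanning the 40 overlapping bigram windows for "plate slowly":
  position 10–11: plate slowly
  position 13–14: plate slowly
  position 20–21: plate slowly
  position 40–41: plate slowly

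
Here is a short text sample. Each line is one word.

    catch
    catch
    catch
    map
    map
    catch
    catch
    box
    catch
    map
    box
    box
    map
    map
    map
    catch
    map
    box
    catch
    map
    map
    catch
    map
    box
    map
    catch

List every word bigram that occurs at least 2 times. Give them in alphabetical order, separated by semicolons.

Bigram counts meeting the condition (at least 2 times):
  box catch: 2
  box map: 2
  catch catch: 3
  catch map: 5
  map box: 3
  map catch: 4
  map map: 4

box catch; box map; catch catch; catch map; map box; map catch; map map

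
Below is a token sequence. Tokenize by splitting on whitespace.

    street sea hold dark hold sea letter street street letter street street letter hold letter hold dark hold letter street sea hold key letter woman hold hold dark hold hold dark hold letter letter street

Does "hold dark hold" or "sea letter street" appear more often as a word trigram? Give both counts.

"hold dark hold" (4 vs 1)

"hold dark hold": 4 occurrences
"sea letter street": 1 occurrence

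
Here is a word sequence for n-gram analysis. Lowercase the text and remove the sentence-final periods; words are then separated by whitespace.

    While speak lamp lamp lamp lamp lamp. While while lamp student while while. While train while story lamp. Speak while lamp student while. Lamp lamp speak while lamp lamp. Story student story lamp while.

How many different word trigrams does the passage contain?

34 tokens → 32 trigram windows in total.
Repeated trigrams (each contributes count−1 duplicates):
  lamp lamp lamp: 3
  lamp speak while: 2
  lamp student while: 2
  speak while lamp: 2
  while lamp lamp: 2
  while lamp student: 2
7 duplicate windows → 32 − 7 = 25 distinct.

25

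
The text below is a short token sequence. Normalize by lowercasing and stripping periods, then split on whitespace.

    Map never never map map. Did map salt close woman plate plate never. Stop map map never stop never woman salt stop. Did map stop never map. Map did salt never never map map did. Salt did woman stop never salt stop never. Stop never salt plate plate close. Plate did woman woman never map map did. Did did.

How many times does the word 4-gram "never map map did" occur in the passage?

4

Scanning the 56 overlapping 4-gram windows for "never map map did":
  position 3–6: never map map did
  position 26–29: never map map did
  position 32–35: never map map did
  position 54–57: never map map did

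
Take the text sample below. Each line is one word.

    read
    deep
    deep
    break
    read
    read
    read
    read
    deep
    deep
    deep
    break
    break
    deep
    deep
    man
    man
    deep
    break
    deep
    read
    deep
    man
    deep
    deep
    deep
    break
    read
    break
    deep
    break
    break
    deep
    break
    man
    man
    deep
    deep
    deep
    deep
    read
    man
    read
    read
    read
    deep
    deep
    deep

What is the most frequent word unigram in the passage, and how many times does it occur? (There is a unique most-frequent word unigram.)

"deep", 22 times

Unigram frequencies (highest first):
  deep: 22
  read: 11
  break: 9
  man: 6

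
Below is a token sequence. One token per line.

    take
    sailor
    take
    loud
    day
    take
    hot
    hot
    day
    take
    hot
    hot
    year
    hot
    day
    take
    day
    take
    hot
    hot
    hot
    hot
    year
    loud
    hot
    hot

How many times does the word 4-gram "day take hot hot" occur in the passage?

Scanning the 23 overlapping 4-gram windows for "day take hot hot":
  position 5–8: day take hot hot
  position 9–12: day take hot hot
  position 17–20: day take hot hot

3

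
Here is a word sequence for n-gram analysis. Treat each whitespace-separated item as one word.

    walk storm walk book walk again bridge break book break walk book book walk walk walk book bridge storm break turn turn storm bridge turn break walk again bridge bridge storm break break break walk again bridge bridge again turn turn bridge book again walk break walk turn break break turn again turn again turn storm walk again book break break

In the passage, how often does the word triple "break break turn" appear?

1

Scanning the 59 overlapping trigram windows for "break break turn":
  position 49–51: break break turn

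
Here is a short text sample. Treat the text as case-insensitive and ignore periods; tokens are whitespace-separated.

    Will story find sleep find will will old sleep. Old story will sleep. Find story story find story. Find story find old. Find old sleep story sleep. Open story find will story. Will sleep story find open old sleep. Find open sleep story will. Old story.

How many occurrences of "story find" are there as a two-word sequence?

6

Scanning the 45 overlapping bigram windows for "story find":
  position 2–3: story find
  position 16–17: story find
  position 18–19: story find
  position 20–21: story find
  position 29–30: story find
  position 35–36: story find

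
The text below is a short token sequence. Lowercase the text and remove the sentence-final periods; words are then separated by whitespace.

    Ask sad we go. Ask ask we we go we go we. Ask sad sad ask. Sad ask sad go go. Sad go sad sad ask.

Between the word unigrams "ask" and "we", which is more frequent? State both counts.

"ask": 7 occurrences
"we": 5 occurrences

"ask" (7 vs 5)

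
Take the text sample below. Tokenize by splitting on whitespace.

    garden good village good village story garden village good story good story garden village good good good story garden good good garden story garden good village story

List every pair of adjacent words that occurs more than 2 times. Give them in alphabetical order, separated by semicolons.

garden good; good good; good story; good village; story garden; village good

Bigram counts meeting the condition (more than 2 times):
  garden good: 3
  good good: 3
  good story: 3
  good village: 3
  story garden: 4
  village good: 3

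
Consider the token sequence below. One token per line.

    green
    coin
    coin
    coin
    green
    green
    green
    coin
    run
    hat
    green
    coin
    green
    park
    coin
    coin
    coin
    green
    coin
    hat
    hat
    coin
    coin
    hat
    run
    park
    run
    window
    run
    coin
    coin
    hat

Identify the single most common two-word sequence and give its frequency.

Bigram frequencies (highest first):
  coin coin: 6
  green coin: 4
  coin green: 3
  coin hat: 3
  green green: 2
  coin run: 1
  … (12 more, each ≤ 1)

"coin coin", 6 times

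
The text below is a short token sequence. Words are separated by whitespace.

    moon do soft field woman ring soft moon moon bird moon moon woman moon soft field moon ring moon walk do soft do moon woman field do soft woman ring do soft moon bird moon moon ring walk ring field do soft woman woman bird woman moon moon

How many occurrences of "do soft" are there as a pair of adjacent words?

Scanning the 47 overlapping bigram windows for "do soft":
  position 2–3: do soft
  position 21–22: do soft
  position 27–28: do soft
  position 31–32: do soft
  position 41–42: do soft

5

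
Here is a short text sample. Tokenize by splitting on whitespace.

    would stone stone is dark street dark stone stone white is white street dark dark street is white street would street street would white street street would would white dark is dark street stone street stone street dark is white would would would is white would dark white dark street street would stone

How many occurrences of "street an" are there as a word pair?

Scanning the 52 overlapping bigram windows for "street an":
  (none found)

0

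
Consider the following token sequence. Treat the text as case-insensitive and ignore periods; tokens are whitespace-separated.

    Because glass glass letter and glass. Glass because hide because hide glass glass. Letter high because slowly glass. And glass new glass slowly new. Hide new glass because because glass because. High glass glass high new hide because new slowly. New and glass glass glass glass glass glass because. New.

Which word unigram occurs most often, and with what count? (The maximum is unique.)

Unigram frequencies (highest first):
  glass: 19
  because: 9
  new: 7
  hide: 4
  and: 3
  high: 3
  … (2 more, each ≤ 3)

"glass", 19 times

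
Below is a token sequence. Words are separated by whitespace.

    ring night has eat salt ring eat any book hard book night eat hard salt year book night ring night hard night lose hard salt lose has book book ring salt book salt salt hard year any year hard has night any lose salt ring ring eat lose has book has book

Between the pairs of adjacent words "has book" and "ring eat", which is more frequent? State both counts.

"has book": 3 occurrences
"ring eat": 2 occurrences

"has book" (3 vs 2)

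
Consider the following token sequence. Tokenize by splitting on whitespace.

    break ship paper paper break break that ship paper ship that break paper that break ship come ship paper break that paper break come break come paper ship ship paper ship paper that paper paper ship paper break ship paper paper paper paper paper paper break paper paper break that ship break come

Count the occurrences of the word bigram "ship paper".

7

Scanning the 52 overlapping bigram windows for "ship paper":
  position 2–3: ship paper
  position 8–9: ship paper
  position 18–19: ship paper
  position 29–30: ship paper
  position 31–32: ship paper
  position 36–37: ship paper
  position 39–40: ship paper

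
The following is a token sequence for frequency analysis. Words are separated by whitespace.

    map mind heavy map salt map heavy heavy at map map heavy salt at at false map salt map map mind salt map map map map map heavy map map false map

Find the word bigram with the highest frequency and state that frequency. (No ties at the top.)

Bigram frequencies (highest first):
  map map: 7
  salt map: 3
  map heavy: 3
  map mind: 2
  heavy map: 2
  map salt: 2
  … (11 more, each ≤ 2)

"map map", 7 times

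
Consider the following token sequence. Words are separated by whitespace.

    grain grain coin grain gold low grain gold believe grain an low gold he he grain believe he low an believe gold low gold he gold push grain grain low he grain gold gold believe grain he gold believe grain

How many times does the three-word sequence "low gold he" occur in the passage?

Scanning the 38 overlapping trigram windows for "low gold he":
  position 12–14: low gold he
  position 23–25: low gold he

2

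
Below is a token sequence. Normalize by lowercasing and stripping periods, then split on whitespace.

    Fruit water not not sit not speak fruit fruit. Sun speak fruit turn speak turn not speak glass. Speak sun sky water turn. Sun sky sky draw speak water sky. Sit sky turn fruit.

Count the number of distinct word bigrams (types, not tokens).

34 tokens → 33 bigram windows in total.
Repeated bigrams (each contributes count−1 duplicates):
  not speak: 2
  speak fruit: 2
  sun sky: 2
3 duplicate windows → 33 − 3 = 30 distinct.

30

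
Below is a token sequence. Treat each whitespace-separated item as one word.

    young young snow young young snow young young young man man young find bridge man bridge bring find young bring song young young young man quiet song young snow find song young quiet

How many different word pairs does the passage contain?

33 tokens → 32 bigram windows in total.
Repeated bigrams (each contributes count−1 duplicates):
  young young: 6
  song young: 3
  young snow: 3
  snow young: 2
  young man: 2
11 duplicate windows → 32 − 11 = 21 distinct.

21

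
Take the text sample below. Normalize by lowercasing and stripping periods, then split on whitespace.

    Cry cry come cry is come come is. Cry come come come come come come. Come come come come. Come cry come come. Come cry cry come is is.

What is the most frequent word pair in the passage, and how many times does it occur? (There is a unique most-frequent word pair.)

Bigram frequencies (highest first):
  come come: 13
  cry come: 4
  come cry: 3
  cry cry: 2
  come is: 2
  cry is: 1
  … (3 more, each ≤ 1)

"come come", 13 times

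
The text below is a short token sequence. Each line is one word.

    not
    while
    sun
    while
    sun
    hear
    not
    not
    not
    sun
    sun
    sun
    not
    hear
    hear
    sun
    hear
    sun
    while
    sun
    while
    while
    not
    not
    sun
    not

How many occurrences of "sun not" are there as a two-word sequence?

Scanning the 25 overlapping bigram windows for "sun not":
  position 12–13: sun not
  position 25–26: sun not

2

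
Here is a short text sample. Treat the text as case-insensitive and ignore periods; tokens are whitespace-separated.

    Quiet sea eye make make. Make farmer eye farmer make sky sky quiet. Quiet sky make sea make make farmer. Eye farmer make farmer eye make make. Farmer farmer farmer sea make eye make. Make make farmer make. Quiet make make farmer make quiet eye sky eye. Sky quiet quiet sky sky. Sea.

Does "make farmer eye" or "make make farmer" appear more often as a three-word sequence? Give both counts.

"make farmer eye": 3 occurrences
"make make farmer": 5 occurrences

"make make farmer" (5 vs 3)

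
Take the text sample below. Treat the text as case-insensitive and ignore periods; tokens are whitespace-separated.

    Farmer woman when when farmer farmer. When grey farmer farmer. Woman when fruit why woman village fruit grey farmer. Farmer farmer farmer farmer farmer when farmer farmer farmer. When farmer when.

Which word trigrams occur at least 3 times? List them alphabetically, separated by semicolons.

farmer farmer farmer; farmer farmer when

Trigram counts meeting the condition (at least 3 times):
  farmer farmer farmer: 5
  farmer farmer when: 3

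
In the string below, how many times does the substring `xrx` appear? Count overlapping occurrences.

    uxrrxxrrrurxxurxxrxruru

1

Sliding a length-3 window over the 23 characters (21 positions):
  position 17–19: xrx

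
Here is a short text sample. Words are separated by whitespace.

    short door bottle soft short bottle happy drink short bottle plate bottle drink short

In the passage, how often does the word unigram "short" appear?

4

Scanning the 14 tokens for "short":
  position 1: short
  position 5: short
  position 9: short
  position 14: short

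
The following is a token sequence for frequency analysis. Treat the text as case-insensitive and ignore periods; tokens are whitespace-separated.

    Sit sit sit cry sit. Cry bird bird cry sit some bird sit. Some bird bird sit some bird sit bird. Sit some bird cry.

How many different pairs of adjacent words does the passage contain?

25 tokens → 24 bigram windows in total.
Repeated bigrams (each contributes count−1 duplicates):
  bird sit: 4
  sit some: 4
  some bird: 4
  bird bird: 2
  bird cry: 2
  cry sit: 2
  sit cry: 2
  sit sit: 2
14 duplicate windows → 24 − 14 = 10 distinct.

10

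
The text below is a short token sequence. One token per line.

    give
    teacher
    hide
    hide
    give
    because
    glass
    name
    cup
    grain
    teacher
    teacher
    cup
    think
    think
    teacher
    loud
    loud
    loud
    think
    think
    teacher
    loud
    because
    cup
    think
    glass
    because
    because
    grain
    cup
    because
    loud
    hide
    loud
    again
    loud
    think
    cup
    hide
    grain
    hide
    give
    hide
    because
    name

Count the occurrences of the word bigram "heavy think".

0

Scanning the 45 overlapping bigram windows for "heavy think":
  (none found)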